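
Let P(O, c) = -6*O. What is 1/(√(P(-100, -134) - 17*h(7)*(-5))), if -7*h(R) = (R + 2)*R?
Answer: -I*√165/165 ≈ -0.07785*I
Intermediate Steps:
h(R) = -R*(2 + R)/7 (h(R) = -(R + 2)*R/7 = -(2 + R)*R/7 = -R*(2 + R)/7)
1/(√(P(-100, -134) - 17*h(7)*(-5))) = 1/(√(-6*(-100) - (-17)*7*(2 + 7)/7*(-5))) = 1/(√(600 - (-17)*7*9/7*(-5))) = 1/(√(600 - 17*(-9)*(-5))) = 1/(√(600 + 153*(-5))) = 1/(√(600 - 765)) = 1/(√(-165)) = 1/(I*√165) = -I*√165/165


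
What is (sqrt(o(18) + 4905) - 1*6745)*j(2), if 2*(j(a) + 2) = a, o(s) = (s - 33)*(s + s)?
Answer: 6745 - 3*sqrt(485) ≈ 6678.9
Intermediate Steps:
o(s) = 2*s*(-33 + s) (o(s) = (-33 + s)*(2*s) = 2*s*(-33 + s))
j(a) = -2 + a/2
(sqrt(o(18) + 4905) - 1*6745)*j(2) = (sqrt(2*18*(-33 + 18) + 4905) - 1*6745)*(-2 + (1/2)*2) = (sqrt(2*18*(-15) + 4905) - 6745)*(-2 + 1) = (sqrt(-540 + 4905) - 6745)*(-1) = (sqrt(4365) - 6745)*(-1) = (3*sqrt(485) - 6745)*(-1) = (-6745 + 3*sqrt(485))*(-1) = 6745 - 3*sqrt(485)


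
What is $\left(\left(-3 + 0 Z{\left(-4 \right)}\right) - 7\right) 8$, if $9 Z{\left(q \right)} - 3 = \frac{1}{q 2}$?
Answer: $-80$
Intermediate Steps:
$Z{\left(q \right)} = \frac{1}{3} + \frac{1}{18 q}$ ($Z{\left(q \right)} = \frac{1}{3} + \frac{1}{9 q 2} = \frac{1}{3} + \frac{1}{9 \cdot 2 q} = \frac{1}{3} + \frac{\frac{1}{2} \frac{1}{q}}{9} = \frac{1}{3} + \frac{1}{18 q}$)
$\left(\left(-3 + 0 Z{\left(-4 \right)}\right) - 7\right) 8 = \left(\left(-3 + 0 \frac{1 + 6 \left(-4\right)}{18 \left(-4\right)}\right) - 7\right) 8 = \left(\left(-3 + 0 \cdot \frac{1}{18} \left(- \frac{1}{4}\right) \left(1 - 24\right)\right) - 7\right) 8 = \left(\left(-3 + 0 \cdot \frac{1}{18} \left(- \frac{1}{4}\right) \left(-23\right)\right) - 7\right) 8 = \left(\left(-3 + 0 \cdot \frac{23}{72}\right) - 7\right) 8 = \left(\left(-3 + 0\right) - 7\right) 8 = \left(-3 - 7\right) 8 = \left(-10\right) 8 = -80$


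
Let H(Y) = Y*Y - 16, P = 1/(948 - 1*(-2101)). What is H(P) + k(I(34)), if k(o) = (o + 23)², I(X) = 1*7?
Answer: 8218018485/9296401 ≈ 884.00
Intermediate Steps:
I(X) = 7
k(o) = (23 + o)²
P = 1/3049 (P = 1/(948 + 2101) = 1/3049 ≈ 0.00032798)
H(Y) = -16 + Y² (H(Y) = Y² - 16 = -16 + Y²)
H(P) + k(I(34)) = (-16 + (1/3049)²) + (23 + 7)² = (-16 + 1/9296401) + 30² = -148742415/9296401 + 900 = 8218018485/9296401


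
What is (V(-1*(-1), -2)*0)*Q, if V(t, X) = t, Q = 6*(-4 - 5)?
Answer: 0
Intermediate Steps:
Q = -54 (Q = 6*(-9) = -54)
(V(-1*(-1), -2)*0)*Q = (-1*(-1)*0)*(-54) = (1*0)*(-54) = 0*(-54) = 0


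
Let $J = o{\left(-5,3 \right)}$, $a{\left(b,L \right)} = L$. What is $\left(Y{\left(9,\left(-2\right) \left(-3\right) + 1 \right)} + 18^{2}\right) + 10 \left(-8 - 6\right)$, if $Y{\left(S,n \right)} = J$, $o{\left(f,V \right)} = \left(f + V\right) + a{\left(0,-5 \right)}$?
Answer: $177$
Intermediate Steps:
$o{\left(f,V \right)} = -5 + V + f$ ($o{\left(f,V \right)} = \left(f + V\right) - 5 = \left(V + f\right) - 5 = -5 + V + f$)
$J = -7$ ($J = -5 + 3 - 5 = -7$)
$Y{\left(S,n \right)} = -7$
$\left(Y{\left(9,\left(-2\right) \left(-3\right) + 1 \right)} + 18^{2}\right) + 10 \left(-8 - 6\right) = \left(-7 + 18^{2}\right) + 10 \left(-8 - 6\right) = \left(-7 + 324\right) + 10 \left(-14\right) = 317 - 140 = 177$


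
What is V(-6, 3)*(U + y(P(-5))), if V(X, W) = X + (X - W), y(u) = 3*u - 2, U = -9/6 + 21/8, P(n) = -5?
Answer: 1905/8 ≈ 238.13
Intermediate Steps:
U = 9/8 (U = -9*⅙ + 21*(⅛) = -3/2 + 21/8 = 9/8 ≈ 1.1250)
y(u) = -2 + 3*u
V(X, W) = -W + 2*X
V(-6, 3)*(U + y(P(-5))) = (-1*3 + 2*(-6))*(9/8 + (-2 + 3*(-5))) = (-3 - 12)*(9/8 + (-2 - 15)) = -15*(9/8 - 17) = -15*(-127/8) = 1905/8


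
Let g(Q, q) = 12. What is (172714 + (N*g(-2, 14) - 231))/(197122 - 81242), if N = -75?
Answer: 171583/115880 ≈ 1.4807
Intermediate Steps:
(172714 + (N*g(-2, 14) - 231))/(197122 - 81242) = (172714 + (-75*12 - 231))/(197122 - 81242) = (172714 + (-900 - 231))/115880 = (172714 - 1131)*(1/115880) = 171583*(1/115880) = 171583/115880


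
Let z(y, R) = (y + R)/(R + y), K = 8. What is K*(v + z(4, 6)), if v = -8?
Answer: -56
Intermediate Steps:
z(y, R) = 1 (z(y, R) = (R + y)/(R + y) = 1)
K*(v + z(4, 6)) = 8*(-8 + 1) = 8*(-7) = -56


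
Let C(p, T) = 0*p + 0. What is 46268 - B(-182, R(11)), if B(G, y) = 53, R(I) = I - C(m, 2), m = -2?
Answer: 46215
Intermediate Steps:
C(p, T) = 0 (C(p, T) = 0 + 0 = 0)
R(I) = I (R(I) = I - 1*0 = I + 0 = I)
46268 - B(-182, R(11)) = 46268 - 1*53 = 46268 - 53 = 46215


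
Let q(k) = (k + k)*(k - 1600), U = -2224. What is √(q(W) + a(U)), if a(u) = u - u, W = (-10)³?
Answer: 200*√130 ≈ 2280.4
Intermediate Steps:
W = -1000
a(u) = 0
q(k) = 2*k*(-1600 + k) (q(k) = (2*k)*(-1600 + k) = 2*k*(-1600 + k))
√(q(W) + a(U)) = √(2*(-1000)*(-1600 - 1000) + 0) = √(2*(-1000)*(-2600) + 0) = √(5200000 + 0) = √5200000 = 200*√130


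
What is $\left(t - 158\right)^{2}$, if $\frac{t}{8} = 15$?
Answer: $1444$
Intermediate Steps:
$t = 120$ ($t = 8 \cdot 15 = 120$)
$\left(t - 158\right)^{2} = \left(120 - 158\right)^{2} = \left(-38\right)^{2} = 1444$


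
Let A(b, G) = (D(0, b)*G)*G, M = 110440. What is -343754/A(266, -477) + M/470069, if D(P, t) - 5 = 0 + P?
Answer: -35946585226/534771647505 ≈ -0.067219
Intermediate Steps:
D(P, t) = 5 + P (D(P, t) = 5 + (0 + P) = 5 + P)
A(b, G) = 5*G² (A(b, G) = ((5 + 0)*G)*G = (5*G)*G = 5*G²)
-343754/A(266, -477) + M/470069 = -343754/(5*(-477)²) + 110440/470069 = -343754/(5*227529) + 110440*(1/470069) = -343754/1137645 + 110440/470069 = -35946585226/534771647505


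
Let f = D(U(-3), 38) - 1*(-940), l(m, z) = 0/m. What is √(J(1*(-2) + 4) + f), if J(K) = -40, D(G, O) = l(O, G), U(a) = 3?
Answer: 30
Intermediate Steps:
l(m, z) = 0
D(G, O) = 0
f = 940 (f = 0 - 1*(-940) = 0 + 940 = 940)
√(J(1*(-2) + 4) + f) = √(-40 + 940) = √900 = 30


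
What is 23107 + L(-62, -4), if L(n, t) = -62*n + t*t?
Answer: 26967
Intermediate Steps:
L(n, t) = t² - 62*n (L(n, t) = -62*n + t² = t² - 62*n)
23107 + L(-62, -4) = 23107 + ((-4)² - 62*(-62)) = 23107 + (16 + 3844) = 23107 + 3860 = 26967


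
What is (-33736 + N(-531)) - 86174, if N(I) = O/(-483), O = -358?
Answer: -57916172/483 ≈ -1.1991e+5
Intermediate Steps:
N(I) = 358/483 (N(I) = -358/(-483) = -358*(-1/483) = 358/483)
(-33736 + N(-531)) - 86174 = (-33736 + 358/483) - 86174 = -16294130/483 - 86174 = -57916172/483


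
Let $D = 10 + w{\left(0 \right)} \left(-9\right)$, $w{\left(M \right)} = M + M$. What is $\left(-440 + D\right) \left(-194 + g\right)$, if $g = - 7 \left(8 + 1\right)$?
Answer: $110510$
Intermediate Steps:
$w{\left(M \right)} = 2 M$
$g = -63$ ($g = \left(-7\right) 9 = -63$)
$D = 10$ ($D = 10 + 2 \cdot 0 \left(-9\right) = 10 + 0 \left(-9\right) = 10 + 0 = 10$)
$\left(-440 + D\right) \left(-194 + g\right) = \left(-440 + 10\right) \left(-194 - 63\right) = \left(-430\right) \left(-257\right) = 110510$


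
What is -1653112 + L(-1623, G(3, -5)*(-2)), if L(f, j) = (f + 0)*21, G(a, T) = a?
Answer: -1687195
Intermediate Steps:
L(f, j) = 21*f (L(f, j) = f*21 = 21*f)
-1653112 + L(-1623, G(3, -5)*(-2)) = -1653112 + 21*(-1623) = -1653112 - 34083 = -1687195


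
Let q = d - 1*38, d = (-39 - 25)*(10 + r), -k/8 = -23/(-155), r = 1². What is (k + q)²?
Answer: 13269657636/24025 ≈ 5.5233e+5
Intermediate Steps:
r = 1
k = -184/155 (k = -(-184)/(-155) = -(-184)*(-1)/155 = -8*23/155 = -184/155 ≈ -1.1871)
d = -704 (d = (-39 - 25)*(10 + 1) = -64*11 = -704)
q = -742 (q = -704 - 1*38 = -704 - 38 = -742)
(k + q)² = (-184/155 - 742)² = (-115194/155)² = 13269657636/24025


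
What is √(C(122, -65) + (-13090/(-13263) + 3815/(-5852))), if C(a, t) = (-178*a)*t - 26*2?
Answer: √43382382198300205863/5543934 ≈ 1188.1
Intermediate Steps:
C(a, t) = -52 - 178*a*t (C(a, t) = -178*a*t - 52 = -52 - 178*a*t)
√(C(122, -65) + (-13090/(-13263) + 3815/(-5852))) = √((-52 - 178*122*(-65)) + (-13090/(-13263) + 3815/(-5852))) = √((-52 + 1411540) + (-13090*(-1/13263) + 3815*(-1/5852))) = √(1411488 + (13090/13263 - 545/836)) = √(1411488 + 3714905/11087868) = √(15650396342489/11087868) = √43382382198300205863/5543934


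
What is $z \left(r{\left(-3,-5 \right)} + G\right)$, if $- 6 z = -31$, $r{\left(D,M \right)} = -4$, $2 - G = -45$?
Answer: $\frac{1333}{6} \approx 222.17$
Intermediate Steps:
$G = 47$ ($G = 2 - -45 = 2 + 45 = 47$)
$z = \frac{31}{6}$ ($z = \left(- \frac{1}{6}\right) \left(-31\right) = \frac{31}{6} \approx 5.1667$)
$z \left(r{\left(-3,-5 \right)} + G\right) = \frac{31 \left(-4 + 47\right)}{6} = \frac{31}{6} \cdot 43 = \frac{1333}{6}$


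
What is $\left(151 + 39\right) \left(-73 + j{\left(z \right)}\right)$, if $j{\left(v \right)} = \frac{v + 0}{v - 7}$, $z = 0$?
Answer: $-13870$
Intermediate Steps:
$j{\left(v \right)} = \frac{v}{-7 + v}$
$\left(151 + 39\right) \left(-73 + j{\left(z \right)}\right) = \left(151 + 39\right) \left(-73 + \frac{0}{-7 + 0}\right) = 190 \left(-73 + \frac{0}{-7}\right) = 190 \left(-73 + 0 \left(- \frac{1}{7}\right)\right) = 190 \left(-73 + 0\right) = 190 \left(-73\right) = -13870$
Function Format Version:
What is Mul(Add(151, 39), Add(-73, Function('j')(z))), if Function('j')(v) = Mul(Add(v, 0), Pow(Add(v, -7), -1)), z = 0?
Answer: -13870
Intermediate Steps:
Function('j')(v) = Mul(v, Pow(Add(-7, v), -1))
Mul(Add(151, 39), Add(-73, Function('j')(z))) = Mul(Add(151, 39), Add(-73, Mul(0, Pow(Add(-7, 0), -1)))) = Mul(190, Add(-73, Mul(0, Pow(-7, -1)))) = Mul(190, Add(-73, Mul(0, Rational(-1, 7)))) = Mul(190, Add(-73, 0)) = Mul(190, -73) = -13870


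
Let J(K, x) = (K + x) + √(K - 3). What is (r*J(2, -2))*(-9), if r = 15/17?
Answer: -135*I/17 ≈ -7.9412*I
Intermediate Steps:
J(K, x) = K + x + √(-3 + K) (J(K, x) = (K + x) + √(-3 + K) = K + x + √(-3 + K))
r = 15/17 (r = 15*(1/17) = 15/17 ≈ 0.88235)
(r*J(2, -2))*(-9) = (15*(2 - 2 + √(-3 + 2))/17)*(-9) = (15*(2 - 2 + √(-1))/17)*(-9) = (15*(2 - 2 + I)/17)*(-9) = (15*I/17)*(-9) = -135*I/17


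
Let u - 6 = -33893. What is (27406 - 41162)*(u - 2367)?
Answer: 498710024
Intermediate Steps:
u = -33887 (u = 6 - 33893 = -33887)
(27406 - 41162)*(u - 2367) = (27406 - 41162)*(-33887 - 2367) = -13756*(-36254) = 498710024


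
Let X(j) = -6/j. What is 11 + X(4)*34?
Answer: -40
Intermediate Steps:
11 + X(4)*34 = 11 - 6/4*34 = 11 - 6*1/4*34 = 11 - 3/2*34 = 11 - 51 = -40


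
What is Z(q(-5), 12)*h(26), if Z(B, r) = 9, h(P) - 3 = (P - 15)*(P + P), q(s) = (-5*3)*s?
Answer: 5175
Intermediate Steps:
q(s) = -15*s
h(P) = 3 + 2*P*(-15 + P) (h(P) = 3 + (P - 15)*(P + P) = 3 + (-15 + P)*(2*P) = 3 + 2*P*(-15 + P))
Z(q(-5), 12)*h(26) = 9*(3 - 30*26 + 2*26²) = 9*(3 - 780 + 2*676) = 9*(3 - 780 + 1352) = 9*575 = 5175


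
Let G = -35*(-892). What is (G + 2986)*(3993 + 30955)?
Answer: 1195431288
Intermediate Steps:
G = 31220
(G + 2986)*(3993 + 30955) = (31220 + 2986)*(3993 + 30955) = 34206*34948 = 1195431288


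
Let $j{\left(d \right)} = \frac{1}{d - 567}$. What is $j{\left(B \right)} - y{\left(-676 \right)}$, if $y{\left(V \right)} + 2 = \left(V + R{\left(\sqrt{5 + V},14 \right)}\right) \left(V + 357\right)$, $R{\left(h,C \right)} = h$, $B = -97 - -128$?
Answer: $- \frac{115584113}{536} + 319 i \sqrt{671} \approx -2.1564 \cdot 10^{5} + 8263.3 i$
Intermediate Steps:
$B = 31$ ($B = -97 + 128 = 31$)
$j{\left(d \right)} = \frac{1}{-567 + d}$
$y{\left(V \right)} = -2 + \left(357 + V\right) \left(V + \sqrt{5 + V}\right)$ ($y{\left(V \right)} = -2 + \left(V + \sqrt{5 + V}\right) \left(V + 357\right) = -2 + \left(V + \sqrt{5 + V}\right) \left(357 + V\right) = -2 + \left(357 + V\right) \left(V + \sqrt{5 + V}\right)$)
$j{\left(B \right)} - y{\left(-676 \right)} = \frac{1}{-567 + 31} - \left(-2 + \left(-676\right)^{2} + 357 \left(-676\right) + 357 \sqrt{5 - 676} - 676 \sqrt{5 - 676}\right) = \frac{1}{-536} - \left(-2 + 456976 - 241332 + 357 \sqrt{-671} - 676 \sqrt{-671}\right) = - \frac{1}{536} - \left(-2 + 456976 - 241332 + 357 i \sqrt{671} - 676 i \sqrt{671}\right) = - \frac{1}{536} - \left(215642 - 319 i \sqrt{671}\right) = - \frac{115584113}{536} + 319 i \sqrt{671}$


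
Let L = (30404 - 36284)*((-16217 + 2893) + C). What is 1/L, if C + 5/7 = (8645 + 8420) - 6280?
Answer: 1/14933520 ≈ 6.6963e-8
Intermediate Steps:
C = 75490/7 (C = -5/7 + ((8645 + 8420) - 6280) = -5/7 + (17065 - 6280) = -5/7 + 10785 = 75490/7 ≈ 10784.)
L = 14933520 (L = (30404 - 36284)*((-16217 + 2893) + 75490/7) = -5880*(-13324 + 75490/7) = -5880*(-17778/7) = 14933520)
1/L = 1/14933520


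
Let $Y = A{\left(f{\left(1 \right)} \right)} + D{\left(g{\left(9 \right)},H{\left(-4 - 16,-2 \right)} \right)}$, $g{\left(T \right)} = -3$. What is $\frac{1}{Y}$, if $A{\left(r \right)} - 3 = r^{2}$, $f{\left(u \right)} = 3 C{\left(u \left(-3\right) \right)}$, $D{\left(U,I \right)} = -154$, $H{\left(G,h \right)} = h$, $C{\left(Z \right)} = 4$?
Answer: $- \frac{1}{7} \approx -0.14286$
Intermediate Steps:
$f{\left(u \right)} = 12$ ($f{\left(u \right)} = 3 \cdot 4 = 12$)
$A{\left(r \right)} = 3 + r^{2}$
$Y = -7$ ($Y = \left(3 + 12^{2}\right) - 154 = \left(3 + 144\right) - 154 = 147 - 154 = -7$)
$\frac{1}{Y} = \frac{1}{-7} = - \frac{1}{7}$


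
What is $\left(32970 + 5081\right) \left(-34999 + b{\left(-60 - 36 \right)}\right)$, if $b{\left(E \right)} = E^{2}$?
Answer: $-981068933$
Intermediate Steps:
$\left(32970 + 5081\right) \left(-34999 + b{\left(-60 - 36 \right)}\right) = \left(32970 + 5081\right) \left(-34999 + \left(-60 - 36\right)^{2}\right) = 38051 \left(-34999 + \left(-60 - 36\right)^{2}\right) = 38051 \left(-34999 + \left(-96\right)^{2}\right) = 38051 \left(-34999 + 9216\right) = 38051 \left(-25783\right) = -981068933$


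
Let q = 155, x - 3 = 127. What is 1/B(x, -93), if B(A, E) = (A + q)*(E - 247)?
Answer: -1/96900 ≈ -1.0320e-5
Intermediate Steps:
x = 130 (x = 3 + 127 = 130)
B(A, E) = (-247 + E)*(155 + A) (B(A, E) = (A + 155)*(E - 247) = (155 + A)*(-247 + E) = (-247 + E)*(155 + A))
1/B(x, -93) = 1/(-38285 - 247*130 + 155*(-93) + 130*(-93)) = 1/(-38285 - 32110 - 14415 - 12090) = 1/(-96900) = -1/96900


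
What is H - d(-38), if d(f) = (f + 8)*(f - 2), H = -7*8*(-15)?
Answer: -360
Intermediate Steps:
H = 840 (H = -56*(-15) = 840)
d(f) = (-2 + f)*(8 + f) (d(f) = (8 + f)*(-2 + f) = (-2 + f)*(8 + f))
H - d(-38) = 840 - (-16 + (-38)² + 6*(-38)) = 840 - (-16 + 1444 - 228) = 840 - 1*1200 = 840 - 1200 = -360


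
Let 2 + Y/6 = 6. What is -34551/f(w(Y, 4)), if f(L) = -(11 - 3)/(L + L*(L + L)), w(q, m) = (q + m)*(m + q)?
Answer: 5312630862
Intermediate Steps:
Y = 24 (Y = -12 + 6*6 = -12 + 36 = 24)
w(q, m) = (m + q)² (w(q, m) = (m + q)*(m + q) = (m + q)²)
f(L) = -8/(L + 2*L²) (f(L) = -8/(L + L*(2*L)) = -8/(L + 2*L²))
-34551/f(w(Y, 4)) = -34551*(-(4 + 24)²*(1 + 2*(4 + 24)²)/8) = -34551/((-8/((28²)*(1 + 2*28²)))) = -34551/((-8/(784*(1 + 2*784)))) = -34551/((-8*1/784/(1 + 1568))) = -34551/((-8*1/784/1569)) = -34551/((-8*1/784*1/1569)) = -34551/(-1/153762) = -34551*(-153762) = 5312630862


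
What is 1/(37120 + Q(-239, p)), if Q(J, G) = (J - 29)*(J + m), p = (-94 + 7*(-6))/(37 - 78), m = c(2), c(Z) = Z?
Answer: 1/100636 ≈ 9.9368e-6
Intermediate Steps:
m = 2
p = 136/41 (p = (-94 - 42)/(-41) = -136*(-1/41) = 136/41 ≈ 3.3171)
Q(J, G) = (-29 + J)*(2 + J) (Q(J, G) = (J - 29)*(J + 2) = (-29 + J)*(2 + J))
1/(37120 + Q(-239, p)) = 1/(37120 + (-58 + (-239)² - 27*(-239))) = 1/(37120 + (-58 + 57121 + 6453)) = 1/(37120 + 63516) = 1/100636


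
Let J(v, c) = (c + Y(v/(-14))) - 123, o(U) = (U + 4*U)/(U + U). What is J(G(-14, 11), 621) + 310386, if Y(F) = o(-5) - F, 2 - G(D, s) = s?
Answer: 2176201/7 ≈ 3.1089e+5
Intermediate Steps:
G(D, s) = 2 - s
o(U) = 5/2 (o(U) = (5*U)/((2*U)) = (5*U)*(1/(2*U)) = 5/2)
Y(F) = 5/2 - F
J(v, c) = -241/2 + c + v/14 (J(v, c) = (c + (5/2 - v/(-14))) - 123 = (c + (5/2 - v*(-1)/14)) - 123 = (c + (5/2 - (-1)*v/14)) - 123 = (c + (5/2 + v/14)) - 123 = (5/2 + c + v/14) - 123 = -241/2 + c + v/14)
J(G(-14, 11), 621) + 310386 = (-241/2 + 621 + (2 - 1*11)/14) + 310386 = (-241/2 + 621 + (2 - 11)/14) + 310386 = (-241/2 + 621 + (1/14)*(-9)) + 310386 = (-241/2 + 621 - 9/14) + 310386 = 3499/7 + 310386 = 2176201/7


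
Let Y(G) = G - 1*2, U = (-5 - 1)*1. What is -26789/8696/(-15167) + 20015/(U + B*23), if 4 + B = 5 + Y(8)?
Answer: 527965435155/4088659192 ≈ 129.13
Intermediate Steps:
U = -6 (U = -6*1 = -6)
Y(G) = -2 + G (Y(G) = G - 2 = -2 + G)
B = 7 (B = -4 + (5 + (-2 + 8)) = -4 + (5 + 6) = -4 + 11 = 7)
-26789/8696/(-15167) + 20015/(U + B*23) = -26789/8696/(-15167) + 20015/(-6 + 7*23) = -26789*1/8696*(-1/15167) + 20015/(-6 + 161) = -26789/8696*(-1/15167) + 20015/155 = 26789/131892232 + 20015*(1/155) = 26789/131892232 + 4003/31 = 527965435155/4088659192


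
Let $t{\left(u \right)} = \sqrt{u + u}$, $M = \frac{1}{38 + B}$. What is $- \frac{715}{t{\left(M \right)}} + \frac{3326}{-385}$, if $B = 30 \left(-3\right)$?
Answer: $- \frac{3326}{385} + 715 i \sqrt{26} \approx -8.639 + 3645.8 i$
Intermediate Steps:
$B = -90$
$M = - \frac{1}{52}$ ($M = \frac{1}{38 - 90} = \frac{1}{-52} = - \frac{1}{52} \approx -0.019231$)
$t{\left(u \right)} = \sqrt{2} \sqrt{u}$ ($t{\left(u \right)} = \sqrt{2 u} = \sqrt{2} \sqrt{u}$)
$- \frac{715}{t{\left(M \right)}} + \frac{3326}{-385} = - \frac{715}{\sqrt{2} \sqrt{- \frac{1}{52}}} + \frac{3326}{-385} = - \frac{715}{\sqrt{2} \frac{i \sqrt{13}}{26}} + 3326 \left(- \frac{1}{385}\right) = - \frac{715}{\frac{1}{26} i \sqrt{26}} - \frac{3326}{385} = - 715 \left(- i \sqrt{26}\right) - \frac{3326}{385} = 715 i \sqrt{26} - \frac{3326}{385} = - \frac{3326}{385} + 715 i \sqrt{26}$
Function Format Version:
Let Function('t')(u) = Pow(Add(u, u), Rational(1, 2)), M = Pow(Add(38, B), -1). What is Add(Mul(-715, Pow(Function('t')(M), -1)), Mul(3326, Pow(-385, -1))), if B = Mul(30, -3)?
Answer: Add(Rational(-3326, 385), Mul(715, I, Pow(26, Rational(1, 2)))) ≈ Add(-8.6390, Mul(3645.8, I))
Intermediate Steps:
B = -90
M = Rational(-1, 52) (M = Pow(Add(38, -90), -1) = Pow(-52, -1) = Rational(-1, 52) ≈ -0.019231)
Function('t')(u) = Mul(Pow(2, Rational(1, 2)), Pow(u, Rational(1, 2))) (Function('t')(u) = Pow(Mul(2, u), Rational(1, 2)) = Mul(Pow(2, Rational(1, 2)), Pow(u, Rational(1, 2))))
Add(Mul(-715, Pow(Function('t')(M), -1)), Mul(3326, Pow(-385, -1))) = Add(Mul(-715, Pow(Mul(Pow(2, Rational(1, 2)), Pow(Rational(-1, 52), Rational(1, 2))), -1)), Mul(3326, Pow(-385, -1))) = Add(Mul(-715, Pow(Mul(Pow(2, Rational(1, 2)), Mul(Rational(1, 26), I, Pow(13, Rational(1, 2)))), -1)), Mul(3326, Rational(-1, 385))) = Add(Mul(-715, Pow(Mul(Rational(1, 26), I, Pow(26, Rational(1, 2))), -1)), Rational(-3326, 385)) = Add(Mul(-715, Mul(-1, I, Pow(26, Rational(1, 2)))), Rational(-3326, 385)) = Add(Mul(715, I, Pow(26, Rational(1, 2))), Rational(-3326, 385)) = Add(Rational(-3326, 385), Mul(715, I, Pow(26, Rational(1, 2))))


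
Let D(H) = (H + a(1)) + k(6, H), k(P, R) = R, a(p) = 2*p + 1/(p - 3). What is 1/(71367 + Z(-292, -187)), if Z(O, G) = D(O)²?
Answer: 4/1642693 ≈ 2.4350e-6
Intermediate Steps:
a(p) = 1/(-3 + p) + 2*p (a(p) = 2*p + 1/(-3 + p) = 1/(-3 + p) + 2*p)
D(H) = 3/2 + 2*H (D(H) = (H + (1 - 6*1 + 2*1²)/(-3 + 1)) + H = (H + (1 - 6 + 2*1)/(-2)) + H = (H - (1 - 6 + 2)/2) + H = (H - ½*(-3)) + H = (H + 3/2) + H = (3/2 + H) + H = 3/2 + 2*H)
Z(O, G) = (3/2 + 2*O)²
1/(71367 + Z(-292, -187)) = 1/(71367 + (3 + 4*(-292))²/4) = 1/(71367 + (3 - 1168)²/4) = 1/(71367 + (¼)*(-1165)²) = 1/(71367 + (¼)*1357225) = 1/(71367 + 1357225/4) = 1/(1642693/4) = 4/1642693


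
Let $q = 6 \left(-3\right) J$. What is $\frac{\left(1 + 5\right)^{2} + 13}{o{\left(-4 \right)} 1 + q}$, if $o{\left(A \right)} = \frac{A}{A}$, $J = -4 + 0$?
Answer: $\frac{49}{73} \approx 0.67123$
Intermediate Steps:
$J = -4$
$o{\left(A \right)} = 1$
$q = 72$ ($q = 6 \left(-3\right) \left(-4\right) = \left(-18\right) \left(-4\right) = 72$)
$\frac{\left(1 + 5\right)^{2} + 13}{o{\left(-4 \right)} 1 + q} = \frac{\left(1 + 5\right)^{2} + 13}{1 \cdot 1 + 72} = \frac{6^{2} + 13}{1 + 72} = \frac{36 + 13}{73} = 49 \cdot \frac{1}{73} = \frac{49}{73}$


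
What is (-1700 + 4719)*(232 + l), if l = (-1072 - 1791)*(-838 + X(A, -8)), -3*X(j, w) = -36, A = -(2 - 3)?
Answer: 7140146330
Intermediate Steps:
A = 1 (A = -1*(-1) = 1)
X(j, w) = 12 (X(j, w) = -⅓*(-36) = 12)
l = 2364838 (l = (-1072 - 1791)*(-838 + 12) = -2863*(-826) = 2364838)
(-1700 + 4719)*(232 + l) = (-1700 + 4719)*(232 + 2364838) = 3019*2365070 = 7140146330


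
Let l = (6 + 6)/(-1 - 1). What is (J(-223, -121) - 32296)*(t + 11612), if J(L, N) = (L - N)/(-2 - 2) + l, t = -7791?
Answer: -246657013/2 ≈ -1.2333e+8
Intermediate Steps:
l = -6 (l = 12/(-2) = 12*(-1/2) = -6)
J(L, N) = -6 - L/4 + N/4 (J(L, N) = (L - N)/(-2 - 2) - 6 = (L - N)/(-4) - 6 = -(L - N)/4 - 6 = (-L/4 + N/4) - 6 = -6 - L/4 + N/4)
(J(-223, -121) - 32296)*(t + 11612) = ((-6 - 1/4*(-223) + (1/4)*(-121)) - 32296)*(-7791 + 11612) = ((-6 + 223/4 - 121/4) - 32296)*3821 = (39/2 - 32296)*3821 = -64553/2*3821 = -246657013/2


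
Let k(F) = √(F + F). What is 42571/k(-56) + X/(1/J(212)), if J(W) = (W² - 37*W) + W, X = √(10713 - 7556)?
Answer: 37312*√3157 - 42571*I*√7/28 ≈ 2.0965e+6 - 4022.6*I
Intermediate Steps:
X = √3157 ≈ 56.187
k(F) = √2*√F (k(F) = √(2*F) = √2*√F)
J(W) = W² - 36*W
42571/k(-56) + X/(1/J(212)) = 42571/((√2*√(-56))) + √3157/(1/(212*(-36 + 212))) = 42571/((√2*(2*I*√14))) + √3157/(1/(212*176)) = 42571/((4*I*√7)) + √3157/(1/37312) = 42571*(-I*√7/28) + √3157/(1/37312) = -42571*I*√7/28 + √3157*37312 = -42571*I*√7/28 + 37312*√3157 = 37312*√3157 - 42571*I*√7/28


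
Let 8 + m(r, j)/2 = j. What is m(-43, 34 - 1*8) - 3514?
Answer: -3478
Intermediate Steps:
m(r, j) = -16 + 2*j
m(-43, 34 - 1*8) - 3514 = (-16 + 2*(34 - 1*8)) - 3514 = (-16 + 2*(34 - 8)) - 3514 = (-16 + 2*26) - 3514 = (-16 + 52) - 3514 = 36 - 3514 = -3478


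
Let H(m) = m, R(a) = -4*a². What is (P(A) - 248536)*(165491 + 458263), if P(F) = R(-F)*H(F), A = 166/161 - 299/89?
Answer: -455997061532635779920616/2942033733289 ≈ -1.5499e+11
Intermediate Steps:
A = -33365/14329 (A = 166*(1/161) - 299*1/89 = 166/161 - 299/89 = -33365/14329 ≈ -2.3285)
P(F) = -4*F³ (P(F) = (-4*F²)*F = -4*F³)
(P(A) - 248536)*(165491 + 458263) = (-4*(-33365/14329)³ - 248536)*(165491 + 458263) = (-4*(-37142692902125/2942033733289) - 248536)*623754 = (148570771608500/2942033733289 - 248536)*623754 = -731052725165106404/2942033733289*623754 = -455997061532635779920616/2942033733289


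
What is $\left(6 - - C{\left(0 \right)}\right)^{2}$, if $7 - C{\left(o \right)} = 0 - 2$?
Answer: $225$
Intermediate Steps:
$C{\left(o \right)} = 9$ ($C{\left(o \right)} = 7 - \left(0 - 2\right) = 7 - -2 = 7 + 2 = 9$)
$\left(6 - - C{\left(0 \right)}\right)^{2} = \left(6 + \left(9 - 0\right)\right)^{2} = \left(6 + \left(9 + 0\right)\right)^{2} = \left(6 + 9\right)^{2} = 15^{2} = 225$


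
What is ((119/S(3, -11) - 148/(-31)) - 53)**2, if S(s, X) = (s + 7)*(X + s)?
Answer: 15200177521/6150400 ≈ 2471.4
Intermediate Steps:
S(s, X) = (7 + s)*(X + s)
((119/S(3, -11) - 148/(-31)) - 53)**2 = ((119/(3**2 + 7*(-11) + 7*3 - 11*3) - 148/(-31)) - 53)**2 = ((119/(9 - 77 + 21 - 33) - 148*(-1/31)) - 53)**2 = ((119/(-80) + 148/31) - 53)**2 = ((119*(-1/80) + 148/31) - 53)**2 = ((-119/80 + 148/31) - 53)**2 = (8151/2480 - 53)**2 = (-123289/2480)**2 = 15200177521/6150400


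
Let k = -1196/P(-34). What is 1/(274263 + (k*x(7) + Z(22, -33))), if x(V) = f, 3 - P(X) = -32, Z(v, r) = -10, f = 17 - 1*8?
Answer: 35/9588091 ≈ 3.6504e-6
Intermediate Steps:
f = 9 (f = 17 - 8 = 9)
P(X) = 35 (P(X) = 3 - 1*(-32) = 3 + 32 = 35)
x(V) = 9
k = -1196/35 ≈ -34.171
1/(274263 + (k*x(7) + Z(22, -33))) = 1/(274263 + (-1196/35*9 - 10)) = 1/(274263 + (-10764/35 - 10)) = 1/(274263 - 11114/35) = 1/(9588091/35) = 35/9588091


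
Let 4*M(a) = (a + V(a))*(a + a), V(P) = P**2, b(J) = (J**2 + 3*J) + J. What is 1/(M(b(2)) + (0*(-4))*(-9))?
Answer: 1/936 ≈ 0.0010684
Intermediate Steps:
b(J) = J**2 + 4*J
M(a) = a*(a + a**2)/2 (M(a) = ((a + a**2)*(a + a))/4 = ((a + a**2)*(2*a))/4 = (2*a*(a + a**2))/4 = a*(a + a**2)/2)
1/(M(b(2)) + (0*(-4))*(-9)) = 1/((2*(4 + 2))**2*(1 + 2*(4 + 2))/2 + (0*(-4))*(-9)) = 1/((2*6)**2*(1 + 2*6)/2 + 0*(-9)) = 1/((1/2)*12**2*(1 + 12) + 0) = 1/((1/2)*144*13 + 0) = 1/(936 + 0) = 1/936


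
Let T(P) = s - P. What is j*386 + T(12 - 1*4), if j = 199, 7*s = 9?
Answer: 537651/7 ≈ 76807.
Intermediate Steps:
s = 9/7 (s = (⅐)*9 = 9/7 ≈ 1.2857)
T(P) = 9/7 - P
j*386 + T(12 - 1*4) = 199*386 + (9/7 - (12 - 1*4)) = 76814 + (9/7 - (12 - 4)) = 76814 + (9/7 - 1*8) = 76814 + (9/7 - 8) = 76814 - 47/7 = 537651/7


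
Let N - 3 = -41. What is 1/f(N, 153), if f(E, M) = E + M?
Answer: 1/115 ≈ 0.0086956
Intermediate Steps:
N = -38 (N = 3 - 41 = -38)
1/f(N, 153) = 1/(-38 + 153) = 1/115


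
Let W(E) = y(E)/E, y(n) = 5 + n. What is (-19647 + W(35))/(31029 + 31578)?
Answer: -137521/438249 ≈ -0.31380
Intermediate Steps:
W(E) = (5 + E)/E
(-19647 + W(35))/(31029 + 31578) = (-19647 + (5 + 35)/35)/(31029 + 31578) = (-19647 + (1/35)*40)/62607 = (-19647 + 8/7)*(1/62607) = -137521/7*1/62607 = -137521/438249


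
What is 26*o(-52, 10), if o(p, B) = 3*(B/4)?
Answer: 195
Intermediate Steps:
o(p, B) = 3*B/4 (o(p, B) = 3*(B*(1/4)) = 3*(B/4) = 3*B/4)
26*o(-52, 10) = 26*((3/4)*10) = 26*(15/2) = 195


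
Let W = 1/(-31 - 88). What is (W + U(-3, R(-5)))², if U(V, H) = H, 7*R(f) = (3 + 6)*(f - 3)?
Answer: 30625/289 ≈ 105.97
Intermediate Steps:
R(f) = -27/7 + 9*f/7 (R(f) = ((3 + 6)*(f - 3))/7 = (9*(-3 + f))/7 = (-27 + 9*f)/7 = -27/7 + 9*f/7)
W = -1/119 (W = 1/(-119) = -1/119 ≈ -0.0084034)
(W + U(-3, R(-5)))² = (-1/119 + (-27/7 + (9/7)*(-5)))² = (-1/119 + (-27/7 - 45/7))² = (-1/119 - 72/7)² = (-175/17)² = 30625/289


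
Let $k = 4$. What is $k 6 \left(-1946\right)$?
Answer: $-46704$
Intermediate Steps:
$k 6 \left(-1946\right) = 4 \cdot 6 \left(-1946\right) = 24 \left(-1946\right) = -46704$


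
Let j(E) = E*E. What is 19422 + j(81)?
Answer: 25983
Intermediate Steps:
j(E) = E²
19422 + j(81) = 19422 + 81² = 19422 + 6561 = 25983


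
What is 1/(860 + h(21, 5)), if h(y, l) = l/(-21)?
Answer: 21/18055 ≈ 0.0011631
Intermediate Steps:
h(y, l) = -l/21 (h(y, l) = l*(-1/21) = -l/21)
1/(860 + h(21, 5)) = 1/(860 - 1/21*5) = 1/(860 - 5/21) = 1/(18055/21) = 21/18055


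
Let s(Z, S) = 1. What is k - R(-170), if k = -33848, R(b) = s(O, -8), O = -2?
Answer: -33849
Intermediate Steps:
R(b) = 1
k - R(-170) = -33848 - 1*1 = -33848 - 1 = -33849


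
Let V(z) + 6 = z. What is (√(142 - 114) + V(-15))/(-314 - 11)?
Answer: 21/325 - 2*√7/325 ≈ 0.048334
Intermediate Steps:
V(z) = -6 + z
(√(142 - 114) + V(-15))/(-314 - 11) = (√(142 - 114) + (-6 - 15))/(-314 - 11) = (√28 - 21)/(-325) = (2*√7 - 21)*(-1/325) = (-21 + 2*√7)*(-1/325) = 21/325 - 2*√7/325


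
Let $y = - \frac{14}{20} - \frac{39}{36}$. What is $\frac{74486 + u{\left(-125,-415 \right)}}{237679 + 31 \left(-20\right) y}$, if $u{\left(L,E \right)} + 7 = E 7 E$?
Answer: $\frac{1920081}{358177} \approx 5.3607$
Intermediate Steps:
$u{\left(L,E \right)} = -7 + 7 E^{2}$ ($u{\left(L,E \right)} = -7 + E 7 E = -7 + 7 E E = -7 + 7 E^{2}$)
$y = - \frac{107}{60}$ ($y = \left(-14\right) \frac{1}{20} - \frac{13}{12} = - \frac{7}{10} - \frac{13}{12} = - \frac{107}{60} \approx -1.7833$)
$\frac{74486 + u{\left(-125,-415 \right)}}{237679 + 31 \left(-20\right) y} = \frac{74486 - \left(7 - 7 \left(-415\right)^{2}\right)}{237679 + 31 \left(-20\right) \left(- \frac{107}{60}\right)} = \frac{74486 + \left(-7 + 7 \cdot 172225\right)}{237679 - - \frac{3317}{3}} = \frac{74486 + \left(-7 + 1205575\right)}{237679 + \frac{3317}{3}} = \frac{74486 + 1205568}{\frac{716354}{3}} = 1280054 \cdot \frac{3}{716354} = \frac{1920081}{358177}$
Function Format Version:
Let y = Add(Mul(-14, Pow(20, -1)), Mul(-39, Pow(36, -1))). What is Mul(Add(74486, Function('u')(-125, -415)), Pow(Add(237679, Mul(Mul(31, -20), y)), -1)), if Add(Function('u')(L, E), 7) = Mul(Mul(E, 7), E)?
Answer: Rational(1920081, 358177) ≈ 5.3607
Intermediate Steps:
Function('u')(L, E) = Add(-7, Mul(7, Pow(E, 2))) (Function('u')(L, E) = Add(-7, Mul(Mul(E, 7), E)) = Add(-7, Mul(Mul(7, E), E)) = Add(-7, Mul(7, Pow(E, 2))))
y = Rational(-107, 60) (y = Add(Mul(-14, Rational(1, 20)), Mul(-39, Rational(1, 36))) = Add(Rational(-7, 10), Rational(-13, 12)) = Rational(-107, 60) ≈ -1.7833)
Mul(Add(74486, Function('u')(-125, -415)), Pow(Add(237679, Mul(Mul(31, -20), y)), -1)) = Mul(Add(74486, Add(-7, Mul(7, Pow(-415, 2)))), Pow(Add(237679, Mul(Mul(31, -20), Rational(-107, 60))), -1)) = Mul(Add(74486, Add(-7, Mul(7, 172225))), Pow(Add(237679, Mul(-620, Rational(-107, 60))), -1)) = Mul(Add(74486, Add(-7, 1205575)), Pow(Add(237679, Rational(3317, 3)), -1)) = Mul(Add(74486, 1205568), Pow(Rational(716354, 3), -1)) = Mul(1280054, Rational(3, 716354)) = Rational(1920081, 358177)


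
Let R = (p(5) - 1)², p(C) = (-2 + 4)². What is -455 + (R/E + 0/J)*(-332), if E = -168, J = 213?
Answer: -6121/14 ≈ -437.21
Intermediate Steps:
p(C) = 4 (p(C) = 2² = 4)
R = 9 (R = (4 - 1)² = 3² = 9)
-455 + (R/E + 0/J)*(-332) = -455 + (9/(-168) + 0/213)*(-332) = -455 + (9*(-1/168) + 0*(1/213))*(-332) = -455 + (-3/56 + 0)*(-332) = -455 - 3/56*(-332) = -455 + 249/14 = -6121/14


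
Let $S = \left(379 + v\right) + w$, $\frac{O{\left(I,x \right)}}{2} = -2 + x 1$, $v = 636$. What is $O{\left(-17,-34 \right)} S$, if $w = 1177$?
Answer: $-157824$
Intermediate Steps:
$O{\left(I,x \right)} = -4 + 2 x$ ($O{\left(I,x \right)} = 2 \left(-2 + x 1\right) = 2 \left(-2 + x\right) = -4 + 2 x$)
$S = 2192$ ($S = \left(379 + 636\right) + 1177 = 1015 + 1177 = 2192$)
$O{\left(-17,-34 \right)} S = \left(-4 + 2 \left(-34\right)\right) 2192 = \left(-4 - 68\right) 2192 = \left(-72\right) 2192 = -157824$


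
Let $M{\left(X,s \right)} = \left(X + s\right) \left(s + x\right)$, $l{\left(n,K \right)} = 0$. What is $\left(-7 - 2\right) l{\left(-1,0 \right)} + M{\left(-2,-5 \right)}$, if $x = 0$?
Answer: $35$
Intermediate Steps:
$M{\left(X,s \right)} = s \left(X + s\right)$ ($M{\left(X,s \right)} = \left(X + s\right) \left(s + 0\right) = \left(X + s\right) s = s \left(X + s\right)$)
$\left(-7 - 2\right) l{\left(-1,0 \right)} + M{\left(-2,-5 \right)} = \left(-7 - 2\right) 0 - 5 \left(-2 - 5\right) = \left(-9\right) 0 - -35 = 0 + 35 = 35$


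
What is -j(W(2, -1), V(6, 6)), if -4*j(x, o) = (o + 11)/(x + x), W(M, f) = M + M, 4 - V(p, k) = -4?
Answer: 19/32 ≈ 0.59375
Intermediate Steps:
V(p, k) = 8 (V(p, k) = 4 - 1*(-4) = 4 + 4 = 8)
W(M, f) = 2*M
j(x, o) = -(11 + o)/(8*x) (j(x, o) = -(o + 11)/(4*(x + x)) = -(11 + o)/(4*(2*x)) = -(11 + o)*1/(2*x)/4 = -(11 + o)/(8*x))
-j(W(2, -1), V(6, 6)) = -(-11 - 1*8)/(8*(2*2)) = -(-11 - 8)/(8*4) = -(-19)/(8*4) = -1*(-19/32) = 19/32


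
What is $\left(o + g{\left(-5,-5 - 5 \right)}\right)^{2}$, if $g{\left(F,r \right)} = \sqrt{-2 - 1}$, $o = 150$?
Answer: $\left(150 + i \sqrt{3}\right)^{2} \approx 22497.0 + 519.62 i$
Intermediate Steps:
$g{\left(F,r \right)} = i \sqrt{3}$ ($g{\left(F,r \right)} = \sqrt{-3} = i \sqrt{3}$)
$\left(o + g{\left(-5,-5 - 5 \right)}\right)^{2} = \left(150 + i \sqrt{3}\right)^{2}$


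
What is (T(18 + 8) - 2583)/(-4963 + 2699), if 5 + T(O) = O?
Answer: 1281/1132 ≈ 1.1316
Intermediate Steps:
T(O) = -5 + O
(T(18 + 8) - 2583)/(-4963 + 2699) = ((-5 + (18 + 8)) - 2583)/(-4963 + 2699) = ((-5 + 26) - 2583)/(-2264) = (21 - 2583)*(-1/2264) = -2562*(-1/2264) = 1281/1132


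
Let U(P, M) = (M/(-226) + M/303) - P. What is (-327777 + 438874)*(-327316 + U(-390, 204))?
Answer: -414526132494432/11413 ≈ -3.6321e+10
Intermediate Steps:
U(P, M) = -P - 77*M/68478 (U(P, M) = (M*(-1/226) + M*(1/303)) - P = (-M/226 + M/303) - P = -77*M/68478 - P = -P - 77*M/68478)
(-327777 + 438874)*(-327316 + U(-390, 204)) = (-327777 + 438874)*(-327316 + (-1*(-390) - 77/68478*204)) = 111097*(-327316 + (390 - 2618/11413)) = 111097*(-327316 + 4448452/11413) = 111097*(-3731209056/11413) = -414526132494432/11413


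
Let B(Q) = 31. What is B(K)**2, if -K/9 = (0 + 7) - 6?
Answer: 961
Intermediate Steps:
K = -9 (K = -9*((0 + 7) - 6) = -9*(7 - 6) = -9*1 = -9)
B(K)**2 = 31**2 = 961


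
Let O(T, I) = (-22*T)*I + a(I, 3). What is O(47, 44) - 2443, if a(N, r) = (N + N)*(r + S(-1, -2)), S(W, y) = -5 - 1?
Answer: -48203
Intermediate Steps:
S(W, y) = -6
a(N, r) = 2*N*(-6 + r) (a(N, r) = (N + N)*(r - 6) = (2*N)*(-6 + r) = 2*N*(-6 + r))
O(T, I) = -6*I - 22*I*T (O(T, I) = (-22*T)*I + 2*I*(-6 + 3) = -22*I*T + 2*I*(-3) = -22*I*T - 6*I = -6*I - 22*I*T)
O(47, 44) - 2443 = 2*44*(-3 - 11*47) - 2443 = 2*44*(-3 - 517) - 2443 = 2*44*(-520) - 2443 = -45760 - 2443 = -48203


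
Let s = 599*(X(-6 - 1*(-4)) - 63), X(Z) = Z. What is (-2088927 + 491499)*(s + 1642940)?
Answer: -2562282499140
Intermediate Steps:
s = -38935 (s = 599*((-6 - 1*(-4)) - 63) = 599*((-6 + 4) - 63) = 599*(-2 - 63) = 599*(-65) = -38935)
(-2088927 + 491499)*(s + 1642940) = (-2088927 + 491499)*(-38935 + 1642940) = -1597428*1604005 = -2562282499140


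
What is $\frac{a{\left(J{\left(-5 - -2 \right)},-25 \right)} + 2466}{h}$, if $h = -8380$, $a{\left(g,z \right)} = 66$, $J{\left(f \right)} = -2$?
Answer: $- \frac{633}{2095} \approx -0.30215$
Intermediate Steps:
$\frac{a{\left(J{\left(-5 - -2 \right)},-25 \right)} + 2466}{h} = \frac{66 + 2466}{-8380} = 2532 \left(- \frac{1}{8380}\right) = - \frac{633}{2095}$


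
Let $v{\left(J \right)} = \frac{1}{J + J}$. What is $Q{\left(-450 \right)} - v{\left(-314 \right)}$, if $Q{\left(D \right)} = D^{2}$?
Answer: $\frac{127170001}{628} \approx 2.025 \cdot 10^{5}$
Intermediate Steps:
$v{\left(J \right)} = \frac{1}{2 J}$
$Q{\left(-450 \right)} - v{\left(-314 \right)} = \left(-450\right)^{2} - \frac{1}{2 \left(-314\right)} = 202500 - \frac{1}{2} \left(- \frac{1}{314}\right) = 202500 - - \frac{1}{628} = 202500 + \frac{1}{628} = \frac{127170001}{628}$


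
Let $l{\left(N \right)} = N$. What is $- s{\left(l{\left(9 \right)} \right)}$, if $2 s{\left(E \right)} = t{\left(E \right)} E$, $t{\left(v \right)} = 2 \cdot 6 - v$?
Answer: $- \frac{27}{2} \approx -13.5$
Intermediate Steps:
$t{\left(v \right)} = 12 - v$
$s{\left(E \right)} = \frac{E \left(12 - E\right)}{2}$ ($s{\left(E \right)} = \frac{\left(12 - E\right) E}{2} = \frac{E \left(12 - E\right)}{2}$)
$- s{\left(l{\left(9 \right)} \right)} = - \frac{9 \left(12 - 9\right)}{2} = - \frac{9 \cdot 3}{2} = \left(-1\right) \frac{27}{2} = - \frac{27}{2}$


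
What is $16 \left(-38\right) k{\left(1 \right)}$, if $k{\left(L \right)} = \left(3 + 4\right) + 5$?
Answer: $-7296$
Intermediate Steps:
$k{\left(L \right)} = 12$ ($k{\left(L \right)} = 7 + 5 = 12$)
$16 \left(-38\right) k{\left(1 \right)} = 16 \left(-38\right) 12 = \left(-608\right) 12 = -7296$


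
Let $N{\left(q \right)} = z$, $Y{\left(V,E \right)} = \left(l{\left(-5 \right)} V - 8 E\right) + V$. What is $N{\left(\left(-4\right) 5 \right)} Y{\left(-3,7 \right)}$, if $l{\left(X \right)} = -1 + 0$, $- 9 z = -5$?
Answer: $- \frac{280}{9} \approx -31.111$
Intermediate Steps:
$z = \frac{5}{9}$ ($z = \left(- \frac{1}{9}\right) \left(-5\right) = \frac{5}{9} \approx 0.55556$)
$l{\left(X \right)} = -1$
$Y{\left(V,E \right)} = - 8 E$ ($Y{\left(V,E \right)} = \left(- V - 8 E\right) + V = - 8 E$)
$N{\left(q \right)} = \frac{5}{9}$
$N{\left(\left(-4\right) 5 \right)} Y{\left(-3,7 \right)} = \frac{5 \left(\left(-8\right) 7\right)}{9} = \frac{5}{9} \left(-56\right) = - \frac{280}{9}$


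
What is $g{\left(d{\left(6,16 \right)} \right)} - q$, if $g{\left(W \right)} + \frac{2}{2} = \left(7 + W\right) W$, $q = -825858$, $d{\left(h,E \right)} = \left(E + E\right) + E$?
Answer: $828497$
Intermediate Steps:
$d{\left(h,E \right)} = 3 E$ ($d{\left(h,E \right)} = 2 E + E = 3 E$)
$g{\left(W \right)} = -1 + W \left(7 + W\right)$ ($g{\left(W \right)} = -1 + \left(7 + W\right) W = -1 + W \left(7 + W\right)$)
$g{\left(d{\left(6,16 \right)} \right)} - q = \left(-1 + \left(3 \cdot 16\right)^{2} + 7 \cdot 3 \cdot 16\right) - -825858 = \left(-1 + 48^{2} + 7 \cdot 48\right) + 825858 = \left(-1 + 2304 + 336\right) + 825858 = 2639 + 825858 = 828497$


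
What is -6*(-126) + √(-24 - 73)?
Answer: 756 + I*√97 ≈ 756.0 + 9.8489*I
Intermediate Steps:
-6*(-126) + √(-24 - 73) = 756 + √(-97) = 756 + I*√97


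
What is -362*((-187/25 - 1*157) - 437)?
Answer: 5443394/25 ≈ 2.1774e+5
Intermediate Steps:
-362*((-187/25 - 1*157) - 437) = -362*((-187*1/25 - 157) - 437) = -362*((-187/25 - 157) - 437) = -362*(-4112/25 - 437) = -362*(-15037/25) = 5443394/25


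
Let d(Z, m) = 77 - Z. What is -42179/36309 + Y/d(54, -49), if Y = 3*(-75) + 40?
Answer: -7687282/835107 ≈ -9.2051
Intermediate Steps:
Y = -185 (Y = -225 + 40 = -185)
-42179/36309 + Y/d(54, -49) = -42179/36309 - 185/(77 - 1*54) = -42179*1/36309 - 185/(77 - 54) = -42179/36309 - 185/23 = -7687282/835107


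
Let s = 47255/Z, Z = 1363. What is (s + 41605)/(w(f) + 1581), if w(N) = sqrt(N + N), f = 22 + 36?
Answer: 17945889894/681348707 - 22701948*sqrt(29)/681348707 ≈ 26.159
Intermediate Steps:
f = 58
s = 47255/1363 ≈ 34.670
w(N) = sqrt(2)*sqrt(N) (w(N) = sqrt(2*N) = sqrt(2)*sqrt(N))
(s + 41605)/(w(f) + 1581) = (47255/1363 + 41605)/(sqrt(2)*sqrt(58) + 1581) = 56754870/(1363*(2*sqrt(29) + 1581)) = 56754870/(1363*(1581 + 2*sqrt(29)))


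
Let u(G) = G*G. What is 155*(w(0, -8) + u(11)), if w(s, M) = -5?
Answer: 17980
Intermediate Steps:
u(G) = G**2
155*(w(0, -8) + u(11)) = 155*(-5 + 11**2) = 155*(-5 + 121) = 155*116 = 17980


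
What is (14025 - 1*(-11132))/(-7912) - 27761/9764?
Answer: -116319495/19313192 ≈ -6.0228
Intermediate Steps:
(14025 - 1*(-11132))/(-7912) - 27761/9764 = (14025 + 11132)*(-1/7912) - 27761*1/9764 = 25157*(-1/7912) - 27761/9764 = -25157/7912 - 27761/9764 = -116319495/19313192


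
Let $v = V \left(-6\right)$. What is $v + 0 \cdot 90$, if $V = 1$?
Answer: $-6$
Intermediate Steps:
$v = -6$ ($v = 1 \left(-6\right) = -6$)
$v + 0 \cdot 90 = -6 + 0 \cdot 90 = -6 + 0 = -6$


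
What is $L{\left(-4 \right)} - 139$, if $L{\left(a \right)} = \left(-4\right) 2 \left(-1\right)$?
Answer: $-131$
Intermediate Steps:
$L{\left(a \right)} = 8$ ($L{\left(a \right)} = \left(-8\right) \left(-1\right) = 8$)
$L{\left(-4 \right)} - 139 = 8 - 139 = -131$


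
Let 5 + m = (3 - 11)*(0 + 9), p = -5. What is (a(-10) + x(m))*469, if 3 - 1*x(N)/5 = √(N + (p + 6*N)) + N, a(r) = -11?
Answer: 182441 - 9380*I*√34 ≈ 1.8244e+5 - 54694.0*I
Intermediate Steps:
m = -77 (m = -5 + (3 - 11)*(0 + 9) = -5 - 8*9 = -5 - 72 = -77)
x(N) = 15 - 5*N - 5*√(-5 + 7*N) (x(N) = 15 - 5*(√(N + (-5 + 6*N)) + N) = 15 - 5*(√(-5 + 7*N) + N) = 15 - 5*(N + √(-5 + 7*N)) = 15 + (-5*N - 5*√(-5 + 7*N)) = 15 - 5*N - 5*√(-5 + 7*N))
(a(-10) + x(m))*469 = (-11 + (15 - 5*(-77) - 5*√(-5 + 7*(-77))))*469 = (-11 + (15 + 385 - 5*√(-5 - 539)))*469 = (-11 + (15 + 385 - 20*I*√34))*469 = (-11 + (400 - 20*I*√34))*469 = (389 - 20*I*√34)*469 = 182441 - 9380*I*√34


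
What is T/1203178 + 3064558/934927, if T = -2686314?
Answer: 83978662589/80348828429 ≈ 1.0452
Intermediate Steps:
T/1203178 + 3064558/934927 = -2686314/1203178 + 3064558/934927 = -2686314*1/1203178 + 3064558*(1/934927) = -1343157/601589 + 437794/133561 = 83978662589/80348828429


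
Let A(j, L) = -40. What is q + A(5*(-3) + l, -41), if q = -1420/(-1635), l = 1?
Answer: -12796/327 ≈ -39.131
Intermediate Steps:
q = 284/327 (q = -1420*(-1/1635) = 284/327 ≈ 0.86850)
q + A(5*(-3) + l, -41) = 284/327 - 40 = -12796/327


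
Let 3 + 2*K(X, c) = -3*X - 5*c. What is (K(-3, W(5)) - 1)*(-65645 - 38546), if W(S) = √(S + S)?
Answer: -208382 + 520955*√10/2 ≈ 6.1532e+5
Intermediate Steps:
W(S) = √2*√S (W(S) = √(2*S) = √2*√S)
K(X, c) = -3/2 - 5*c/2 - 3*X/2 (K(X, c) = -3/2 + (-3*X - 5*c)/2 = -3/2 + (-5*c - 3*X)/2 = -3/2 + (-5*c/2 - 3*X/2) = -3/2 - 5*c/2 - 3*X/2)
(K(-3, W(5)) - 1)*(-65645 - 38546) = ((-3/2 - 5*√2*√5/2 - 3/2*(-3)) - 1)*(-65645 - 38546) = ((-3/2 - 5*√10/2 + 9/2) - 1)*(-104191) = ((3 - 5*√10/2) - 1)*(-104191) = (2 - 5*√10/2)*(-104191) = -208382 + 520955*√10/2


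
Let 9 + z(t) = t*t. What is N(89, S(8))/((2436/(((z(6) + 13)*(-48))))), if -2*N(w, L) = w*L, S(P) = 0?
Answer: 0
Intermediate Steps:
z(t) = -9 + t² (z(t) = -9 + t*t = -9 + t²)
N(w, L) = -L*w/2 (N(w, L) = -w*L/2 = -L*w/2)
N(89, S(8))/((2436/(((z(6) + 13)*(-48))))) = (-½*0*89)/((2436/((((-9 + 6²) + 13)*(-48))))) = 0/((2436/((((-9 + 36) + 13)*(-48))))) = 0/((2436/(((27 + 13)*(-48))))) = 0/((2436/((40*(-48))))) = 0/((2436/(-1920))) = 0/((2436*(-1/1920))) = 0/(-203/160) = 0*(-160/203) = 0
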